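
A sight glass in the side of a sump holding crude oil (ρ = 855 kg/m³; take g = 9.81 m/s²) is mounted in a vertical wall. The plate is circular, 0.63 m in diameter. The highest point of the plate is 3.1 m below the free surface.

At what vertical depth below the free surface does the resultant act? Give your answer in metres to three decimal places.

h_p = 3.422 m

γ = ρg = 855 × 9.81 / 1000 = 8.38755 kN/m³.
The centroid is at the centre, 0.315 m below the top of the plate, so the centroid depth is h_c = 3.1 + 0.315 = 3.415 m.
A = π(0.315)² = 0.311725 m².
Resultant F = γ·h_c·A = 8.38755 × 3.415 × 0.311725 = 8.92889 kN.
I_c = πr⁴/4 = π × 0.315⁴/4 = 0.00773272 m⁴.
Centre of pressure: y_p = y_c + I_c/(y_c·A) = 3.415 + 0.00773272/(3.415 × 0.311725) = 3.415 + 0.0072639 = 3.42226 m along the plane.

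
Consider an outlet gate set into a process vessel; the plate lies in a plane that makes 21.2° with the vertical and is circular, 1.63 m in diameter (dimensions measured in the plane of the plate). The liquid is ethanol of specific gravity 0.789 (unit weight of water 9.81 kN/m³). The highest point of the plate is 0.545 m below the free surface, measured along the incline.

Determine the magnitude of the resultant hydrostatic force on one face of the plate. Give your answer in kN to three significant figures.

F ≈ 20.5 kN

γ = 0.789 × 9.81 = 7.74009 kN/m³.
The plate makes 21.2° with the vertical, i.e. θ = 90° − 21.2° = 68.8° to the horizontal. Measuring y along the incline from the free-surface line, vertical depth h = y·sinθ with sinθ = 0.932324.
The centroid is at the centre, 0.815 m below the top of the plate, so y_c = 0.545 + 0.815 = 1.36 m and h_c = 1.36 × 0.932324 = 1.26796 m.
A = π(0.815)² = 2.08672 m².
Resultant F = γ·h_c·A = 7.74009 × 1.26796 × 2.08672 = 20.4793 kN.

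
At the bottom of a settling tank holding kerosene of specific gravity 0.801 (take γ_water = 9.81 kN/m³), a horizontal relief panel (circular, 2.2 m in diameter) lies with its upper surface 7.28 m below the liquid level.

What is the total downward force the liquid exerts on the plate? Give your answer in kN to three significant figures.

γ = 0.801 × 9.81 = 7.85781 kN/m³.
The plate is horizontal, so pressure is uniform at p = γ·h = 7.85781 × 7.28 = 57.2049 kN/m².
A = π(1.1)² = 3.80133 m².
F = p·A = 57.2049 × 3.80133 = 217.455 kN.

F ≈ 217 kN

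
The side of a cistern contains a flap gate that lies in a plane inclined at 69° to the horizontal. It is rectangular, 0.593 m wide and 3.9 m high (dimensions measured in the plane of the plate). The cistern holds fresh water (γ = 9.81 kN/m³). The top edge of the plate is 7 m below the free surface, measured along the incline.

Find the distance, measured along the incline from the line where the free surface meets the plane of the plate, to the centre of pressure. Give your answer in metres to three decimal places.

γ = 9.81 kN/m³.
Let θ = 69° be the plate's angle to the horizontal; measure y along the incline from where the plane meets the free surface. Vertical depth h = y·sinθ with sinθ = 0.933580.
The centroid lies 3.9/2 = 1.95 m below the top edge, so y_c = 7 + 1.95 = 8.95 m and h_c = 8.95 × 0.933580 = 8.35554 m.
A = 0.593 × 3.9 = 2.3127 m².
Resultant F = γ·h_c·A = 9.81 × 8.35554 × 2.3127 = 189.567 kN.
I_c = b·h³/12 = 0.593 × 3.9³/12 = 2.93135 m⁴.
Centre of pressure: y_p = y_c + I_c/(y_c·A) = 8.95 + 2.93135/(8.95 × 2.3127) = 8.95 + 0.14162 = 9.09162 m along the plane.

y_p = 9.092 m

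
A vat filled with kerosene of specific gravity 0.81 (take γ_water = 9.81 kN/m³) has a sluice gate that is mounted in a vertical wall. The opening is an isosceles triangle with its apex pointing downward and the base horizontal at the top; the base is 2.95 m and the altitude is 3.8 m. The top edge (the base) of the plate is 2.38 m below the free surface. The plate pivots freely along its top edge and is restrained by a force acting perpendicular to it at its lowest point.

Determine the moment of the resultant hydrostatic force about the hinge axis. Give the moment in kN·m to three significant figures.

M ≈ 241 kN·m

γ = 0.81 × 9.81 = 7.9461 kN/m³.
With the apex down, the centroid sits h/3 = 3.8/3 = 1.26667 m below the base (the top edge), so the centroid depth is h_c = 2.38 + 1.26667 = 3.64667 m.
A = ½ × 2.95 × 3.8 = 5.605 m².
Resultant F = γ·h_c·A = 7.9461 × 3.64667 × 5.605 = 162.415 kN.
I_c = b·h³/36 = 2.95 × 3.8³/36 = 4.49646 m⁴.
Centre of pressure: y_p = y_c + I_c/(y_c·A) = 3.64667 + 4.49646/(3.64667 × 5.605) = 3.64667 + 0.219988 = 3.86666 m along the plane.
The resultant acts 1.26667 + 0.219988 = 1.48666 m (along the plate) below the hinge at the top edge, so the moment about the hinge is M = F × 1.48666 = 162.415 × 1.48666 = 241.456 kN·m.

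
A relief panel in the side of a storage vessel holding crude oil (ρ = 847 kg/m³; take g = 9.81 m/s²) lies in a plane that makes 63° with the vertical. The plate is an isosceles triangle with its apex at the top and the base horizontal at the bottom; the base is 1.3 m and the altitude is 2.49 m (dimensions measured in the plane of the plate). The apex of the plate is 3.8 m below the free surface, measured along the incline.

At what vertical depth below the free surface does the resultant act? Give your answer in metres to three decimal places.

γ = ρg = 847 × 9.81 / 1000 = 8.30907 kN/m³.
The plate makes 63° with the vertical, i.e. θ = 90° − 63° = 27° to the horizontal. Measuring y along the incline from the free-surface line, vertical depth h = y·sinθ with sinθ = 0.453990.
With the apex up, the centroid sits 2h/3 = 2 × 2.49/3 = 1.66 m below the apex, so y_c = 3.8 + 1.66 = 5.46 m and h_c = 5.46 × 0.453990 = 2.47879 m.
A = ½ × 1.3 × 2.49 = 1.6185 m².
Resultant F = γ·h_c·A = 8.30907 × 2.47879 × 1.6185 = 33.3353 kN.
I_c = b·h³/36 = 1.3 × 2.49³/36 = 0.557492 m⁴.
Centre of pressure: y_p = y_c + I_c/(y_c·A) = 5.46 + 0.557492/(5.46 × 1.6185) = 5.46 + 0.063086 = 5.52309 m along the plane.
Vertically, h_p = y_p·sinθ = 5.52309 × 0.453990 = 2.50743 m.

h_p = 2.507 m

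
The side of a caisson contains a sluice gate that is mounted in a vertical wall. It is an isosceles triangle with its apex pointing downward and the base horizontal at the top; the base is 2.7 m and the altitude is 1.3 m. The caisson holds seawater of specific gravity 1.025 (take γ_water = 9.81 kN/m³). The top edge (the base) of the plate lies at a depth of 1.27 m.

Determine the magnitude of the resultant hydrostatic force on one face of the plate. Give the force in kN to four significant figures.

γ = 1.025 × 9.81 = 10.05525 kN/m³.
With the apex down, the centroid sits h/3 = 1.3/3 = 0.433333 m below the base (the top edge), so the centroid depth is h_c = 1.27 + 0.433333 = 1.70333 m.
A = ½ × 2.7 × 1.3 = 1.755 m².
Resultant F = γ·h_c·A = 10.05525 × 1.70333 × 1.755 = 30.0586 kN.

F ≈ 30.06 kN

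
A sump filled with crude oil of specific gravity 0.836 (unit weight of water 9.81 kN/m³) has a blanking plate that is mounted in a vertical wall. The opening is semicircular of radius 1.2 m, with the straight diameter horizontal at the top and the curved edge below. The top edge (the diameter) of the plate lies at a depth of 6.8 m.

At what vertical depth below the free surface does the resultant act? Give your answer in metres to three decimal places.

h_p = 7.323 m

γ = 0.836 × 9.81 = 8.20116 kN/m³.
The centroid of a semicircle lies 4r/(3π) = 0.509296 m from the diameter, here below the top edge, so the centroid depth is h_c = 6.8 + 0.509296 = 7.3093 m.
A = πr²/2 = π × 1.2²/2 = 2.26195 m².
Resultant F = γ·h_c·A = 8.20116 × 7.3093 × 2.26195 = 135.592 kN.
I_c = (π/8 − 8/(9π))·r⁴ = 0.109757 × 1.2⁴ = 0.227592 m⁴.
Centre of pressure: y_p = y_c + I_c/(y_c·A) = 7.3093 + 0.227592/(7.3093 × 2.26195) = 7.3093 + 0.0137657 = 7.32307 m along the plane.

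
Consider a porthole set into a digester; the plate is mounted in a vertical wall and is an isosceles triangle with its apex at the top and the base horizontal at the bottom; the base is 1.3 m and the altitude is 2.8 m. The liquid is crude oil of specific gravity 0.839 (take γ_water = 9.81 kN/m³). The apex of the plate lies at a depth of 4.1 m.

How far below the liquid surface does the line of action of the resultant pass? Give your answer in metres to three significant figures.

h_p = 6.04 m

γ = 0.839 × 9.81 = 8.23059 kN/m³.
With the apex up, the centroid sits 2h/3 = 2 × 2.8/3 = 1.86667 m below the apex, so the centroid depth is h_c = 4.1 + 1.86667 = 5.96667 m.
A = ½ × 1.3 × 2.8 = 1.82 m².
Resultant F = γ·h_c·A = 8.23059 × 5.96667 × 1.82 = 89.3788 kN.
I_c = b·h³/36 = 1.3 × 2.8³/36 = 0.792711 m⁴.
Centre of pressure: y_p = y_c + I_c/(y_c·A) = 5.96667 + 0.792711/(5.96667 × 1.82) = 5.96667 + 0.0729981 = 6.03967 m along the plane.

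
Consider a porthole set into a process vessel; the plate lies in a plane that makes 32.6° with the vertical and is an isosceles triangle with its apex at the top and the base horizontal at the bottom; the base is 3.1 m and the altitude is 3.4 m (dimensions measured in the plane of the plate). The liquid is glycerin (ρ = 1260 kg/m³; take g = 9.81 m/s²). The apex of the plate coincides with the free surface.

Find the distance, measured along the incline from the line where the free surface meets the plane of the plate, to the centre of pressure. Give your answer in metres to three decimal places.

y_p = 2.550 m

γ = ρg = 1260 × 9.81 / 1000 = 12.3606 kN/m³.
The plate makes 32.6° with the vertical, i.e. θ = 90° − 32.6° = 57.4° to the horizontal. Measuring y along the incline from the free-surface line, vertical depth h = y·sinθ with sinθ = 0.842452.
With the apex up, the centroid sits 2h/3 = 2 × 3.4/3 = 2.26667 m below the apex, so y_c = 2.26667 m and h_c = 2.26667 × 0.842452 = 1.90956 m.
A = ½ × 3.1 × 3.4 = 5.27 m².
Resultant F = γ·h_c·A = 12.3606 × 1.90956 × 5.27 = 124.389 kN.
I_c = b·h³/36 = 3.1 × 3.4³/36 = 3.38451 m⁴.
Centre of pressure: y_p = y_c + I_c/(y_c·A) = 2.26667 + 3.38451/(2.26667 × 5.27) = 2.26667 + 0.283333 = 2.55 m along the plane.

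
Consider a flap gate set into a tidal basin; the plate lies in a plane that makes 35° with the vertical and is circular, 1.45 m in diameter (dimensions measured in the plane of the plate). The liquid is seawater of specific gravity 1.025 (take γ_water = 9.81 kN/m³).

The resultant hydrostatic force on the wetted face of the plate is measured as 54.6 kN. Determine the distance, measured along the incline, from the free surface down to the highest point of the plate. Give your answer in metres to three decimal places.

y_top ≈ 3.289 m

γ = 1.025 × 9.81 = 10.05525 kN/m³.
A = π(0.725)² = 1.6513 m².
From F = γ·h_c·A, the centroid depth is h_c = 54.6/(10.05525 × 1.6513) = 3.28832 m.
The plate makes 35° with the vertical, i.e. θ = 90° − 35° = 55° to the horizontal. Measuring y along the incline from the free-surface line, vertical depth h = y·sinθ with sinθ = 0.819152.
Along the incline, y_c = h_c/sinθ = 3.28832/0.819152 = 4.0143 m.
The centroid is at the centre, 0.725 m below the top of the plate, so the highest point sits at y_top = 4.0143 − 0.725 = 3.2893 m along the incline.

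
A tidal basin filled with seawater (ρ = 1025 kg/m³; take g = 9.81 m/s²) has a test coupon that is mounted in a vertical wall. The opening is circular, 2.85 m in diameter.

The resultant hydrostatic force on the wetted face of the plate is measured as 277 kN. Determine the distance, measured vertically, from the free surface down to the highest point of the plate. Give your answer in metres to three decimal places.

γ = ρg = 1025 × 9.81 / 1000 = 10.05525 kN/m³.
A = π(1.425)² = 6.3794 m².
From F = γ·h_c·A, the centroid depth is h_c = 277/(10.05525 × 6.3794) = 4.31824 m.
The centroid is at the centre, 1.425 m below the top of the plate, so the highest point sits at h_top = 4.31824 − 1.425 = 2.89324 m below the surface.

d_top ≈ 2.893 m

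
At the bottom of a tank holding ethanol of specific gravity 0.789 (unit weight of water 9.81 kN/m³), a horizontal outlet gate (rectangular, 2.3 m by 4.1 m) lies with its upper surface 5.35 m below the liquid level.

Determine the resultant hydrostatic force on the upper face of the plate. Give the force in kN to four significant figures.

γ = 0.789 × 9.81 = 7.74009 kN/m³.
The plate is horizontal, so pressure is uniform at p = γ·h = 7.74009 × 5.35 = 41.4095 kN/m².
A = 2.3 × 4.1 = 9.43 m².
F = p·A = 41.4095 × 9.43 = 390.492 kN.

F ≈ 390.5 kN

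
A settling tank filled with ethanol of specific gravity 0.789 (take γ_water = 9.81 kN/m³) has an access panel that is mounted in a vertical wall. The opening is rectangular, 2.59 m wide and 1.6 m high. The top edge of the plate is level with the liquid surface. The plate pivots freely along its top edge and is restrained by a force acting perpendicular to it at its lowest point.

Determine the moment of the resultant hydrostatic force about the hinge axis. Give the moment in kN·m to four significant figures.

M ≈ 27.37 kN·m

γ = 0.789 × 9.81 = 7.74009 kN/m³.
The centroid lies 1.6/2 = 0.8 m below the top edge, so the centroid depth is h_c = 0.8 m.
A = 2.59 × 1.6 = 4.144 m².
Resultant F = γ·h_c·A = 7.74009 × 0.8 × 4.144 = 25.6599 kN.
I_c = b·h³/12 = 2.59 × 1.6³/12 = 0.884053 m⁴.
Centre of pressure: y_p = y_c + I_c/(y_c·A) = 0.8 + 0.884053/(0.8 × 4.144) = 0.8 + 0.266667 = 1.06667 m along the plane.
The resultant acts 0.8 + 0.266667 = 1.06667 m (along the plate) below the hinge at the top edge, so the moment about the hinge is M = F × 1.06667 = 25.6599 × 1.06667 = 27.3706 kN·m.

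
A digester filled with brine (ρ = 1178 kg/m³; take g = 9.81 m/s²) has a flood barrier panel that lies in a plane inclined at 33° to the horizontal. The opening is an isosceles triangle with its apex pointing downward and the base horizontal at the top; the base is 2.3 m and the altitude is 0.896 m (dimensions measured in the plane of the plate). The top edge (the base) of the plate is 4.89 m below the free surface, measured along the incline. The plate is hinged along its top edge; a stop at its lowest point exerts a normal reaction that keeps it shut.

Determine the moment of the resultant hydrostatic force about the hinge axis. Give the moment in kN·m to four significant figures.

M ≈ 10.34 kN·m

γ = ρg = 1178 × 9.81 / 1000 = 11.55618 kN/m³.
Let θ = 33° be the plate's angle to the horizontal; measure y along the incline from where the plane meets the free surface. Vertical depth h = y·sinθ with sinθ = 0.544639.
With the apex down, the centroid sits h/3 = 0.896/3 = 0.298667 m below the base (the top edge), so y_c = 4.89 + 0.298667 = 5.18867 m and h_c = 5.18867 × 0.544639 = 2.82595 m.
A = ½ × 2.3 × 0.896 = 1.0304 m².
Resultant F = γ·h_c·A = 11.55618 × 2.82595 × 1.0304 = 33.65 kN.
I_c = b·h³/36 = 2.3 × 0.896³/36 = 0.0459568 m⁴.
Centre of pressure: y_p = y_c + I_c/(y_c·A) = 5.18867 + 0.0459568/(5.18867 × 1.0304) = 5.18867 + 0.00859583 = 5.19727 m along the plane.
The resultant acts 0.298667 + 0.00859583 = 0.307263 m (along the plate) below the hinge at the top edge, so the moment about the hinge is M = F × 0.307263 = 33.65 × 0.307263 = 10.3394 kN·m.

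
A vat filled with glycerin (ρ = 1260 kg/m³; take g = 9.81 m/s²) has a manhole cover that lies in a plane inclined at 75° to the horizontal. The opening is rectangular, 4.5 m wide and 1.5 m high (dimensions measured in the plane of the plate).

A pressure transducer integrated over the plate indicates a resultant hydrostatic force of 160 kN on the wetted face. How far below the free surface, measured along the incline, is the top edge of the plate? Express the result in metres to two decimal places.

y_top ≈ 1.24 m

γ = ρg = 1260 × 9.81 / 1000 = 12.3606 kN/m³.
A = 4.5 × 1.5 = 6.75 m².
From F = γ·h_c·A, the centroid depth is h_c = 160/(12.3606 × 6.75) = 1.91768 m.
Let θ = 75° be the plate's angle to the horizontal; measure y along the incline from where the plane meets the free surface. Vertical depth h = y·sinθ with sinθ = 0.965926.
Along the incline, y_c = h_c/sinθ = 1.91768/0.965926 = 1.98533 m.
The centroid lies 1.5/2 = 0.75 m below the top edge, so the top edge sits at y_top = 1.98533 − 0.75 = 1.23533 m along the incline.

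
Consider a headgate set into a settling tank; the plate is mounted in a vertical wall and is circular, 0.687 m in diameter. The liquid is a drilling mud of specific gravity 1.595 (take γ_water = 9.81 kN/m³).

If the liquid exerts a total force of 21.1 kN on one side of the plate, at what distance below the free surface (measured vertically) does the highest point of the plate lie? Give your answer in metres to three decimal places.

d_top ≈ 3.294 m

γ = 1.595 × 9.81 = 15.64695 kN/m³.
A = π(0.3435)² = 0.370684 m².
From F = γ·h_c·A, the centroid depth is h_c = 21.1/(15.64695 × 0.370684) = 3.63788 m.
The centroid is at the centre, 0.3435 m below the top of the plate, so the highest point sits at h_top = 3.63788 − 0.3435 = 3.29438 m below the surface.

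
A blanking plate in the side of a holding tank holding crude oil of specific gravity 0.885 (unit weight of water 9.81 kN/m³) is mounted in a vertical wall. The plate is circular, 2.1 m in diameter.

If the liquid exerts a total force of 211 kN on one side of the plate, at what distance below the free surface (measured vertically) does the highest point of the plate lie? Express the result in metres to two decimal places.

γ = 0.885 × 9.81 = 8.68185 kN/m³.
A = π(1.05)² = 3.46361 m².
From F = γ·h_c·A, the centroid depth is h_c = 211/(8.68185 × 3.46361) = 7.01683 m.
The centroid is at the centre, 1.05 m below the top of the plate, so the highest point sits at h_top = 7.01683 − 1.05 = 5.96683 m below the surface.

d_top ≈ 5.97 m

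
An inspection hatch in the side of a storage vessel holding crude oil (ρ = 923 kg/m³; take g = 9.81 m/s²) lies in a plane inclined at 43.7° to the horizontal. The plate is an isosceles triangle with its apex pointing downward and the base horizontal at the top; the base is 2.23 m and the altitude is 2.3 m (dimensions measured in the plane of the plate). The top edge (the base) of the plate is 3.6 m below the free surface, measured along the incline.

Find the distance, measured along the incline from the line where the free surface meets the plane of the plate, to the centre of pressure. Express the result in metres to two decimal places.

γ = ρg = 923 × 9.81 / 1000 = 9.05463 kN/m³.
Let θ = 43.7° be the plate's angle to the horizontal; measure y along the incline from where the plane meets the free surface. Vertical depth h = y·sinθ with sinθ = 0.690882.
With the apex down, the centroid sits h/3 = 2.3/3 = 0.766667 m below the base (the top edge), so y_c = 3.6 + 0.766667 = 4.36667 m and h_c = 4.36667 × 0.690882 = 3.01685 m.
A = ½ × 2.23 × 2.3 = 2.5645 m².
Resultant F = γ·h_c·A = 9.05463 × 3.01685 × 2.5645 = 70.0531 kN.
I_c = b·h³/36 = 2.23 × 2.3³/36 = 0.753678 m⁴.
Centre of pressure: y_p = y_c + I_c/(y_c·A) = 4.36667 + 0.753678/(4.36667 × 2.5645) = 4.36667 + 0.0673027 = 4.43397 m along the plane.

y_p = 4.43 m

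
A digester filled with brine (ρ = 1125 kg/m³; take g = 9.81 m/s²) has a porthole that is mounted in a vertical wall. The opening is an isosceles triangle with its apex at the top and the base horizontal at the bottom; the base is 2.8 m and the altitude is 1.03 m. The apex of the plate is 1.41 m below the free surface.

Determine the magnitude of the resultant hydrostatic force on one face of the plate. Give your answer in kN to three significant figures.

γ = ρg = 1125 × 9.81 / 1000 = 11.03625 kN/m³.
With the apex up, the centroid sits 2h/3 = 2 × 1.03/3 = 0.686667 m below the apex, so the centroid depth is h_c = 1.41 + 0.686667 = 2.09667 m.
A = ½ × 2.8 × 1.03 = 1.442 m².
Resultant F = γ·h_c·A = 11.03625 × 2.09667 × 1.442 = 33.367 kN.

F ≈ 33.4 kN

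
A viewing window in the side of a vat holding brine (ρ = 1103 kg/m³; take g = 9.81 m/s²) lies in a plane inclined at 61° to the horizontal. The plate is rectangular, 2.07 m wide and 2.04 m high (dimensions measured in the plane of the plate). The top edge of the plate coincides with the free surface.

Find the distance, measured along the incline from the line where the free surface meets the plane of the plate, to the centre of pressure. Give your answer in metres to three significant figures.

γ = ρg = 1103 × 9.81 / 1000 = 10.82043 kN/m³.
Let θ = 61° be the plate's angle to the horizontal; measure y along the incline from where the plane meets the free surface. Vertical depth h = y·sinθ with sinθ = 0.874620.
The centroid lies 2.04/2 = 1.02 m below the top edge, so y_c = 1.02 m and h_c = 1.02 × 0.874620 = 0.892112 m.
A = 2.07 × 2.04 = 4.2228 m².
Resultant F = γ·h_c·A = 10.82043 × 0.892112 × 4.2228 = 40.7628 kN.
I_c = b·h³/12 = 2.07 × 2.04³/12 = 1.46447 m⁴.
Centre of pressure: y_p = y_c + I_c/(y_c·A) = 1.02 + 1.46447/(1.02 × 4.2228) = 1.02 + 0.340001 = 1.36 m along the plane.

y_p = 1.36 m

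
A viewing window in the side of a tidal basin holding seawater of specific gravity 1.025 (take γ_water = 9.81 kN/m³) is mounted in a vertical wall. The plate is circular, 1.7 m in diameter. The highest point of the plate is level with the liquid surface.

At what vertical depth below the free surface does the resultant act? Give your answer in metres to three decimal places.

γ = 1.025 × 9.81 = 10.05525 kN/m³.
The centroid is at the centre, 0.85 m below the top of the plate, so the centroid depth is h_c = 0.85 m.
A = π(0.85)² = 2.2698 m².
Resultant F = γ·h_c·A = 10.05525 × 0.85 × 2.2698 = 19.3999 kN.
I_c = πr⁴/4 = π × 0.85⁴/4 = 0.409983 m⁴.
Centre of pressure: y_p = y_c + I_c/(y_c·A) = 0.85 + 0.409983/(0.85 × 2.2698) = 0.85 + 0.2125 = 1.0625 m along the plane.

h_p = 1.063 m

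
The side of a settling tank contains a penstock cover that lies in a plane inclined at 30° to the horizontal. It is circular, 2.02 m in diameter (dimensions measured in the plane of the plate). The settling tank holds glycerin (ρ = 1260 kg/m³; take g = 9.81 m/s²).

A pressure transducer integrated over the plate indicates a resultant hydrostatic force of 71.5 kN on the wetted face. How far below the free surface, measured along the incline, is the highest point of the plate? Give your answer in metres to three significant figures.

y_top ≈ 2.60 m

γ = ρg = 1260 × 9.81 / 1000 = 12.3606 kN/m³.
A = π(1.01)² = 3.20474 m².
From F = γ·h_c·A, the centroid depth is h_c = 71.5/(12.3606 × 3.20474) = 1.80499 m.
Let θ = 30° be the plate's angle to the horizontal; measure y along the incline from where the plane meets the free surface. Vertical depth h = y·sinθ with sinθ = 0.500000.
Along the incline, y_c = h_c/sinθ = 1.80499/0.500000 = 3.60998 m.
The centroid is at the centre, 1.01 m below the top of the plate, so the highest point sits at y_top = 3.60998 − 1.01 = 2.59998 m along the incline.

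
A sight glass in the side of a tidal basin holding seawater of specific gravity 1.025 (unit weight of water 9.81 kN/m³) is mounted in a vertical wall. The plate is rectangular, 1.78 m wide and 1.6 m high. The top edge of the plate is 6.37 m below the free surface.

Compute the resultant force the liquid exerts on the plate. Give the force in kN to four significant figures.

F ≈ 205.3 kN

γ = 1.025 × 9.81 = 10.05525 kN/m³.
The centroid lies 1.6/2 = 0.8 m below the top edge, so the centroid depth is h_c = 6.37 + 0.8 = 7.17 m.
A = 1.78 × 1.6 = 2.848 m².
Resultant F = γ·h_c·A = 10.05525 × 7.17 × 2.848 = 205.33 kN.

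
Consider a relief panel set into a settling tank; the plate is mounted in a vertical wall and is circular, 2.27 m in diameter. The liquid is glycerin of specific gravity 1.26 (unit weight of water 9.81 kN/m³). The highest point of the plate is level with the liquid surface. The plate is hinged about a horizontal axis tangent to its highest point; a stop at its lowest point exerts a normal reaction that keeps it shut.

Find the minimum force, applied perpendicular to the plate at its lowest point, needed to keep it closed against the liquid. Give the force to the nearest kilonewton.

γ = 1.26 × 9.81 = 12.3606 kN/m³.
The centroid is at the centre, 1.135 m below the top of the plate, so the centroid depth is h_c = 1.135 m.
A = π(1.135)² = 4.04708 m².
Resultant F = γ·h_c·A = 12.3606 × 1.135 × 4.04708 = 56.7776 kN.
I_c = πr⁴/4 = π × 1.135⁴/4 = 1.30339 m⁴.
Centre of pressure: y_p = y_c + I_c/(y_c·A) = 1.135 + 1.30339/(1.135 × 4.04708) = 1.135 + 0.283751 = 1.41875 m along the plane.
The resultant acts 1.135 + 0.283751 = 1.41875 m (along the plate) below the hinge at the top edge, so the moment about the hinge is M = F × 1.41875 = 56.7776 × 1.41875 = 80.5532 kN·m.
A normal force at the bottom, 2.27 m from the hinge, must supply this moment: P = 80.5532/2.27 = 35.486 kN.

P ≈ 35 kN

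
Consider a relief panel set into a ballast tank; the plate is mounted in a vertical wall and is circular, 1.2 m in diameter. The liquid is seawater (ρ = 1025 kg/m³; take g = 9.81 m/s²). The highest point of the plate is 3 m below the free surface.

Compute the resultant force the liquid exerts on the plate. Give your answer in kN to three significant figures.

γ = ρg = 1025 × 9.81 / 1000 = 10.05525 kN/m³.
The centroid is at the centre, 0.6 m below the top of the plate, so the centroid depth is h_c = 3 + 0.6 = 3.6 m.
A = π(0.6)² = 1.13097 m².
Resultant F = γ·h_c·A = 10.05525 × 3.6 × 1.13097 = 40.9399 kN.

F ≈ 40.9 kN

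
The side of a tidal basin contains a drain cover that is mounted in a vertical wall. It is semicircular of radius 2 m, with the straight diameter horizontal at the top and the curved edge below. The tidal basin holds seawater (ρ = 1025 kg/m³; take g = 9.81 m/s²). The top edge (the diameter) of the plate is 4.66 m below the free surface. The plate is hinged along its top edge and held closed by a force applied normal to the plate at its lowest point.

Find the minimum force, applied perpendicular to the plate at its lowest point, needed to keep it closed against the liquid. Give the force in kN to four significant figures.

γ = ρg = 1025 × 9.81 / 1000 = 10.05525 kN/m³.
The centroid of a semicircle lies 4r/(3π) = 0.848826 m from the diameter, here below the top edge, so the centroid depth is h_c = 4.66 + 0.848826 = 5.50883 m.
A = πr²/2 = π × 2²/2 = 6.28319 m².
Resultant F = γ·h_c·A = 10.05525 × 5.50883 × 6.28319 = 348.043 kN.
I_c = (π/8 − 8/(9π))·r⁴ = 0.109757 × 2⁴ = 1.75611 m⁴.
Centre of pressure: y_p = y_c + I_c/(y_c·A) = 5.50883 + 1.75611/(5.50883 × 6.28319) = 5.50883 + 0.0507355 = 5.55957 m along the plane.
The resultant acts 0.848826 + 0.0507355 = 0.899562 m (along the plate) below the hinge at the top edge, so the moment about the hinge is M = F × 0.899562 = 348.043 × 0.899562 = 313.086 kN·m.
A normal force at the bottom, 2 m from the hinge, must supply this moment: P = 313.086/2 = 156.543 kN.

P ≈ 156.5 kN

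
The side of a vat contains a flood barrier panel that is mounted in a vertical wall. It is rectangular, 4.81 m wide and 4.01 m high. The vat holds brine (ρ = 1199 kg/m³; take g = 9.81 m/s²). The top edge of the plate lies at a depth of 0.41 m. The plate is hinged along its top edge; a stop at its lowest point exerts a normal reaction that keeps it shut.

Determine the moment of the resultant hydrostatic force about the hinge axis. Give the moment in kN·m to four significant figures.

γ = ρg = 1199 × 9.81 / 1000 = 11.76219 kN/m³.
The centroid lies 4.01/2 = 2.005 m below the top edge, so the centroid depth is h_c = 0.41 + 2.005 = 2.415 m.
A = 4.81 × 4.01 = 19.2881 m².
Resultant F = γ·h_c·A = 11.76219 × 2.415 × 19.2881 = 547.892 kN.
I_c = b·h³/12 = 4.81 × 4.01³/12 = 25.8462 m⁴.
Centre of pressure: y_p = y_c + I_c/(y_c·A) = 2.415 + 25.8462/(2.415 × 19.2881) = 2.415 + 0.554869 = 2.96987 m along the plane.
The resultant acts 2.005 + 0.554869 = 2.55987 m (along the plate) below the hinge at the top edge, so the moment about the hinge is M = F × 2.55987 = 547.892 × 2.55987 = 1402.53 kN·m.

M ≈ 1403 kN·m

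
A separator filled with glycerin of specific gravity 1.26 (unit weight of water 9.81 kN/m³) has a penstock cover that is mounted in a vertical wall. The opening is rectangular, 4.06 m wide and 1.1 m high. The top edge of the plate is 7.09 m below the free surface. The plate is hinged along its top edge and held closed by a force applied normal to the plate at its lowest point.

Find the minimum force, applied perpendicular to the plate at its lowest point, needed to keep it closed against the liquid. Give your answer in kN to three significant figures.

P ≈ 216 kN

γ = 1.26 × 9.81 = 12.3606 kN/m³.
The centroid lies 1.1/2 = 0.55 m below the top edge, so the centroid depth is h_c = 7.09 + 0.55 = 7.64 m.
A = 4.06 × 1.1 = 4.466 m².
Resultant F = γ·h_c·A = 12.3606 × 7.64 × 4.466 = 421.747 kN.
I_c = b·h³/12 = 4.06 × 1.1³/12 = 0.450322 m⁴.
Centre of pressure: y_p = y_c + I_c/(y_c·A) = 7.64 + 0.450322/(7.64 × 4.466) = 7.64 + 0.0131981 = 7.6532 m along the plane.
The resultant acts 0.55 + 0.0131981 = 0.563198 m (along the plate) below the hinge at the top edge, so the moment about the hinge is M = F × 0.563198 = 421.747 × 0.563198 = 237.527 kN·m.
A normal force at the bottom, 1.1 m from the hinge, must supply this moment: P = 237.527/1.1 = 215.934 kN.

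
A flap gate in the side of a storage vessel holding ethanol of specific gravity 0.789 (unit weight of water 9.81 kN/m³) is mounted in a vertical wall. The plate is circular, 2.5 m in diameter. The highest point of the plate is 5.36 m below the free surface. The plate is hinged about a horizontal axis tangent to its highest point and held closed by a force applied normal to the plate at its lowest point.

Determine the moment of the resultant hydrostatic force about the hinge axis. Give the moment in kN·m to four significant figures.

M ≈ 328.8 kN·m

γ = 0.789 × 9.81 = 7.74009 kN/m³.
The centroid is at the centre, 1.25 m below the top of the plate, so the centroid depth is h_c = 5.36 + 1.25 = 6.61 m.
A = π(1.25)² = 4.90874 m².
Resultant F = γ·h_c·A = 7.74009 × 6.61 × 4.90874 = 251.141 kN.
I_c = πr⁴/4 = π × 1.25⁴/4 = 1.91748 m⁴.
Centre of pressure: y_p = y_c + I_c/(y_c·A) = 6.61 + 1.91748/(6.61 × 4.90874) = 6.61 + 0.0590962 = 6.6691 m along the plane.
The resultant acts 1.25 + 0.0590962 = 1.3091 m (along the plate) below the hinge at the top edge, so the moment about the hinge is M = F × 1.3091 = 251.141 × 1.3091 = 328.769 kN·m.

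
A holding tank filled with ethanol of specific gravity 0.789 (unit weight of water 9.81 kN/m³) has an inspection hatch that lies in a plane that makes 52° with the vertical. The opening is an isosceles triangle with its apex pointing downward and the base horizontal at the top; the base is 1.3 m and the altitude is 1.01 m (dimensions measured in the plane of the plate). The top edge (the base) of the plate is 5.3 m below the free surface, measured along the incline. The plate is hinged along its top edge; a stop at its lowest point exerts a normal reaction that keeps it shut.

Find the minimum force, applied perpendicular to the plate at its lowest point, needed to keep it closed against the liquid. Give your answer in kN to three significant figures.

γ = 0.789 × 9.81 = 7.74009 kN/m³.
The plate makes 52° with the vertical, i.e. θ = 90° − 52° = 38° to the horizontal. Measuring y along the incline from the free-surface line, vertical depth h = y·sinθ with sinθ = 0.615661.
With the apex down, the centroid sits h/3 = 1.01/3 = 0.336667 m below the base (the top edge), so y_c = 5.3 + 0.336667 = 5.63667 m and h_c = 5.63667 × 0.615661 = 3.47028 m.
A = ½ × 1.3 × 1.01 = 0.6565 m².
Resultant F = γ·h_c·A = 7.74009 × 3.47028 × 0.6565 = 17.6338 kN.
I_c = b·h³/36 = 1.3 × 1.01³/36 = 0.0372053 m⁴.
Centre of pressure: y_p = y_c + I_c/(y_c·A) = 5.63667 + 0.0372053/(5.63667 × 0.6565) = 5.63667 + 0.0100542 = 5.64672 m along the plane.
The resultant acts 0.336667 + 0.0100542 = 0.346721 m (along the plate) below the hinge at the top edge, so the moment about the hinge is M = F × 0.346721 = 17.6338 × 0.346721 = 6.11401 kN·m.
A normal force at the bottom, 1.01 m from the hinge, must supply this moment: P = 6.11401/1.01 = 6.05348 kN.

P ≈ 6.05 kN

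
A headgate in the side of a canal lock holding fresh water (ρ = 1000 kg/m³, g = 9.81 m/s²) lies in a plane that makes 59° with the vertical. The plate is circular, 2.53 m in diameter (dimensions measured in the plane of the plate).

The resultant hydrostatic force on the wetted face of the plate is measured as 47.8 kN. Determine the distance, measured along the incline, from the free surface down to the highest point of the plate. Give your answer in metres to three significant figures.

y_top ≈ 0.617 m

γ = ρg = 1000 × 9.81 = 9810 N/m³ = 9.81 kN/m³.
A = π(1.265)² = 5.02726 m².
From F = γ·h_c·A, the centroid depth is h_c = 47.8/(9.81 × 5.02726) = 0.969232 m.
The plate makes 59° with the vertical, i.e. θ = 90° − 59° = 31° to the horizontal. Measuring y along the incline from the free-surface line, vertical depth h = y·sinθ with sinθ = 0.515038.
Along the incline, y_c = h_c/sinθ = 0.969232/0.515038 = 1.88187 m.
The centroid is at the centre, 1.265 m below the top of the plate, so the highest point sits at y_top = 1.88187 − 1.265 = 0.61687 m along the incline.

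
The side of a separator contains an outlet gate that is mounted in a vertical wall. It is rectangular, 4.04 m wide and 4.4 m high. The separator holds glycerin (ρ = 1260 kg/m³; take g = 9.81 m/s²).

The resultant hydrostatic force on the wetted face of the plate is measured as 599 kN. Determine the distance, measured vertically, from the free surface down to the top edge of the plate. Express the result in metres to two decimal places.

γ = ρg = 1260 × 9.81 / 1000 = 12.3606 kN/m³.
A = 4.04 × 4.4 = 17.776 m².
From F = γ·h_c·A, the centroid depth is h_c = 599/(12.3606 × 17.776) = 2.72617 m.
The centroid lies 4.4/2 = 2.2 m below the top edge, so the top edge sits at h_top = 2.72617 − 2.2 = 0.52617 m below the surface.

d_top ≈ 0.53 m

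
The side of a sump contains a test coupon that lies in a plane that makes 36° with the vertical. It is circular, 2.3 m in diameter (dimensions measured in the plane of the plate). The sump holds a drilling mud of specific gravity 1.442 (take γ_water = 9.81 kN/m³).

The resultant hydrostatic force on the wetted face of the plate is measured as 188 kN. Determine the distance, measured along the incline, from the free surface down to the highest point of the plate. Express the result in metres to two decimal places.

γ = 1.442 × 9.81 = 14.14602 kN/m³.
A = π(1.15)² = 4.15476 m².
From F = γ·h_c·A, the centroid depth is h_c = 188/(14.14602 × 4.15476) = 3.19873 m.
The plate makes 36° with the vertical, i.e. θ = 90° − 36° = 54° to the horizontal. Measuring y along the incline from the free-surface line, vertical depth h = y·sinθ with sinθ = 0.809017.
Along the incline, y_c = h_c/sinθ = 3.19873/0.809017 = 3.95385 m.
The centroid is at the centre, 1.15 m below the top of the plate, so the highest point sits at y_top = 3.95385 − 1.15 = 2.80385 m along the incline.

y_top ≈ 2.80 m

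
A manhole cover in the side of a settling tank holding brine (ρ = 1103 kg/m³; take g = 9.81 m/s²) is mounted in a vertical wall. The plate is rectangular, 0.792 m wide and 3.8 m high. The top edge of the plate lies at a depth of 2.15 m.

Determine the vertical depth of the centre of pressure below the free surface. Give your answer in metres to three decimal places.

h_p = 4.347 m

γ = ρg = 1103 × 9.81 / 1000 = 10.82043 kN/m³.
The centroid lies 3.8/2 = 1.9 m below the top edge, so the centroid depth is h_c = 2.15 + 1.9 = 4.05 m.
A = 0.792 × 3.8 = 3.0096 m².
Resultant F = γ·h_c·A = 10.82043 × 4.05 × 3.0096 = 131.889 kN.
I_c = b·h³/12 = 0.792 × 3.8³/12 = 3.62155 m⁴.
Centre of pressure: y_p = y_c + I_c/(y_c·A) = 4.05 + 3.62155/(4.05 × 3.0096) = 4.05 + 0.297119 = 4.34712 m along the plane.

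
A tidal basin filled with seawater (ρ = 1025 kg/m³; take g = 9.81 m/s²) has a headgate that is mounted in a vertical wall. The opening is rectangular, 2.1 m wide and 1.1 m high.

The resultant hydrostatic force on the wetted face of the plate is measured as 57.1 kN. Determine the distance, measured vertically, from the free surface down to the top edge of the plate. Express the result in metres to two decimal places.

d_top ≈ 1.91 m

γ = ρg = 1025 × 9.81 / 1000 = 10.05525 kN/m³.
A = 2.1 × 1.1 = 2.31 m².
From F = γ·h_c·A, the centroid depth is h_c = 57.1/(10.05525 × 2.31) = 2.45828 m.
The centroid lies 1.1/2 = 0.55 m below the top edge, so the top edge sits at h_top = 2.45828 − 0.55 = 1.90828 m below the surface.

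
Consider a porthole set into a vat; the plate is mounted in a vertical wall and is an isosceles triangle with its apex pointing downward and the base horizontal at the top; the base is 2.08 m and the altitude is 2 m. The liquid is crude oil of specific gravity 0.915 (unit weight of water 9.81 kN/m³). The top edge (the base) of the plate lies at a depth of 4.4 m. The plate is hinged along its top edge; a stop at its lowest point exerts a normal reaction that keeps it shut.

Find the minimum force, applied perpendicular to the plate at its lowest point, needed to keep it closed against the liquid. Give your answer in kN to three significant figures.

γ = 0.915 × 9.81 = 8.97615 kN/m³.
With the apex down, the centroid sits h/3 = 2/3 = 0.666667 m below the base (the top edge), so the centroid depth is h_c = 4.4 + 0.666667 = 5.06667 m.
A = ½ × 2.08 × 2 = 2.08 m².
Resultant F = γ·h_c·A = 8.97615 × 5.06667 × 2.08 = 94.5967 kN.
I_c = b·h³/36 = 2.08 × 2³/36 = 0.462222 m⁴.
Centre of pressure: y_p = y_c + I_c/(y_c·A) = 5.06667 + 0.462222/(5.06667 × 2.08) = 5.06667 + 0.0438596 = 5.11053 m along the plane.
The resultant acts 0.666667 + 0.0438596 = 0.710527 m (along the plate) below the hinge at the top edge, so the moment about the hinge is M = F × 0.710527 = 94.5967 × 0.710527 = 67.2135 kN·m.
A normal force at the bottom, 2 m from the hinge, must supply this moment: P = 67.2135/2 = 33.6067 kN.

P ≈ 33.6 kN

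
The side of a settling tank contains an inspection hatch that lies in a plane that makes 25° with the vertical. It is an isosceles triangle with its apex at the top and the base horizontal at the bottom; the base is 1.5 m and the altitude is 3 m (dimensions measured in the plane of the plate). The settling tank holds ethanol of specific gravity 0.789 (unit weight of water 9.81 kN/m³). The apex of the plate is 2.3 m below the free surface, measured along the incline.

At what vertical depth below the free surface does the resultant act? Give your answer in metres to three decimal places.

h_p = 4.003 m

γ = 0.789 × 9.81 = 7.74009 kN/m³.
The plate makes 25° with the vertical, i.e. θ = 90° − 25° = 65° to the horizontal. Measuring y along the incline from the free-surface line, vertical depth h = y·sinθ with sinθ = 0.906308.
With the apex up, the centroid sits 2h/3 = 2 × 3/3 = 2 m below the apex, so y_c = 2.3 + 2 = 4.3 m and h_c = 4.3 × 0.906308 = 3.89712 m.
A = ½ × 1.5 × 3 = 2.25 m².
Resultant F = γ·h_c·A = 7.74009 × 3.89712 × 2.25 = 67.8691 kN.
I_c = b·h³/36 = 1.5 × 3³/36 = 1.125 m⁴.
Centre of pressure: y_p = y_c + I_c/(y_c·A) = 4.3 + 1.125/(4.3 × 2.25) = 4.3 + 0.116279 = 4.41628 m along the plane.
Vertically, h_p = y_p·sinθ = 4.41628 × 0.906308 = 4.00251 m.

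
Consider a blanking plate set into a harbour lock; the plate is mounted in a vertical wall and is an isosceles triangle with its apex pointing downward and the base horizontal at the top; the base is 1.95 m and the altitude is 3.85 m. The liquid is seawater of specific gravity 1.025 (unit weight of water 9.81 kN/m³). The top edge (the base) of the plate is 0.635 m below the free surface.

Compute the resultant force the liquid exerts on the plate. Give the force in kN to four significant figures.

γ = 1.025 × 9.81 = 10.05525 kN/m³.
With the apex down, the centroid sits h/3 = 3.85/3 = 1.28333 m below the base (the top edge), so the centroid depth is h_c = 0.635 + 1.28333 = 1.91833 m.
A = ½ × 1.95 × 3.85 = 3.75375 m².
Resultant F = γ·h_c·A = 10.05525 × 1.91833 × 3.75375 = 72.4072 kN.

F ≈ 72.41 kN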